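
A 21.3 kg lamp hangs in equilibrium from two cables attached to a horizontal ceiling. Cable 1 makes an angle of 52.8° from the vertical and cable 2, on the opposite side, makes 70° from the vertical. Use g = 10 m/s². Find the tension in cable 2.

T_2 ≈ 202 N

Angles from the horizontal: cable 1 is 90° − 52.8° = 37.2°, cable 2 is 90° − 70° = 20°.
Weight W = 21.3 × 10 = 213 N acts straight down.
Horizontal: T_1 cos 37.2° = T_2 cos 20°  →  T_1 = 1.18 T_2.
Vertical: T_1 sin 37.2° + T_2 sin 20° = 213.
Substituting the horizontal relation into the vertical equation gives 1.055 T_2 = 213, so T_2 = 201.8 N.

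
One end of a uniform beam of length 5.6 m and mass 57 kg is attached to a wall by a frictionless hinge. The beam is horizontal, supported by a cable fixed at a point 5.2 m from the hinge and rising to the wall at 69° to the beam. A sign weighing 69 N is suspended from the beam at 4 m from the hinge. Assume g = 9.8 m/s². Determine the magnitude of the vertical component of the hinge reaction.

Take torques about the hinge: T sin 69° · 5.2 = 57×9.8×2.8 + 69×4 = 1840.1 N·m.
So T = 1840.1 / (0.9336 × 5.2) = 379.04 N.
ΣF_y = 0: H_y = (57×9.8 + 69) − T sin 69° = 627.6 − 353.86 = 273.74 N.

|H_y| ≈ 274 N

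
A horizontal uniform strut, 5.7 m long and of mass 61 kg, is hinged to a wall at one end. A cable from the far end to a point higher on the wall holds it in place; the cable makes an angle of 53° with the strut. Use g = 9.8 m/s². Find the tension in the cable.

Take torques about the hinge: T sin 53° · 5.7 = 61×9.8×2.85 = 1703.7 N·m.
So T = 1703.7 / (0.7986 × 5.7) = 374.26 N.

T ≈ 374 N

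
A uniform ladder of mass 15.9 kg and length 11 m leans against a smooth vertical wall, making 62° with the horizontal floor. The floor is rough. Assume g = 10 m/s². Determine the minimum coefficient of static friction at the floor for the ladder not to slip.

μ_min ≈ 0.266

ΣF_y = 0: N_floor = 15.9×10 = 159 N.
Torques about the foot: N_wall · 11 sin 62° = 15.9×10×5.5 cos 62° → N_wall = 42.271 N.
ΣF_x = 0: f_floor = N_wall = 42.271 N.
μ_min = f_floor / N_floor = 42.271 / 159 = 0.2659.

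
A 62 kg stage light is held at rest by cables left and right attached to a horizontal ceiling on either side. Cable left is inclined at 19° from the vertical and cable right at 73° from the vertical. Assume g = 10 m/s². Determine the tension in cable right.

T_right ≈ 202 N

Angles from the horizontal: cable left is 90° − 19° = 71°, cable right is 90° − 73° = 17°.
Weight W = 62 × 10 = 620 N acts straight down.
Horizontal: T_left cos 71° = T_right cos 17°  →  T_left = 2.937 T_right.
Vertical: T_left sin 71° + T_right sin 17° = 620.
Substituting the horizontal relation into the vertical equation gives 3.07 T_right = 620, so T_right = 202 N.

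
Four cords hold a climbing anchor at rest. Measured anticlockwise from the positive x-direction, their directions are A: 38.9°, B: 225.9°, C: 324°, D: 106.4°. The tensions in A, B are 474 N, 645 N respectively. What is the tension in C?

T_C ≈ 202 N

Resolve: ΣF_x = 474 cos 38.9° + 645 cos 225.9° + T_C cos 324° + T_D cos 106.4° = 0.
        ΣF_y = 474 sin 38.9° + 645 sin 225.9° + T_C sin 324° + T_D sin 106.4° = 0.
The known terms sum to (-79.98, -165.5) N, so 0.8090 T_C − 0.2823 T_D = 79.98 and -0.5878 T_C + 0.9593 T_D = 165.5.
Solving simultaneously: T_C = 202.3 N, T_D = 296.5 N.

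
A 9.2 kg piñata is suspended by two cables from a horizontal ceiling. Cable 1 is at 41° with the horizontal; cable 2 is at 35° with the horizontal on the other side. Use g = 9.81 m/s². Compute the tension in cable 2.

T_2 ≈ 70.2 N

Weight W = 9.2 × 9.81 = 90.25 N acts straight down.
Horizontal: T_1 cos 41° = T_2 cos 35°  →  T_1 = 1.085 T_2.
Vertical: T_1 sin 41° + T_2 sin 35° = 90.25.
Substituting the horizontal relation into the vertical equation gives 1.286 T_2 = 90.25, so T_2 = 70.2 N.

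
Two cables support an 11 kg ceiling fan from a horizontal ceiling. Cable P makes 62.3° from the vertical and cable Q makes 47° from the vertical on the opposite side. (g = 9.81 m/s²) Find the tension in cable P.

Angles from the horizontal: cable P is 90° − 62.3° = 27.7°, cable Q is 90° − 47° = 43°.
Weight W = 11 × 9.81 = 107.9 N acts straight down.
Horizontal: T_P cos 27.7° = T_Q cos 43°  →  T_Q = 1.211 T_P.
Vertical: T_P sin 27.7° + T_Q sin 43° = 107.9.
Substituting the horizontal relation into the vertical equation gives 1.29 T_P = 107.9, so T_P = 83.62 N.

T_P ≈ 83.6 N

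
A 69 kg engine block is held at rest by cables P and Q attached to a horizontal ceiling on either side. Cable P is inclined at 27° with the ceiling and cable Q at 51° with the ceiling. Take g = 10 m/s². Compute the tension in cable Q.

Weight W = 69 × 10 = 690 N acts straight down.
Horizontal: T_P cos 27° = T_Q cos 51°  →  T_P = 0.7063 T_Q.
Vertical: T_P sin 27° + T_Q sin 51° = 690.
Substituting the horizontal relation into the vertical equation gives 1.098 T_Q = 690, so T_Q = 628.5 N.

T_Q ≈ 629 N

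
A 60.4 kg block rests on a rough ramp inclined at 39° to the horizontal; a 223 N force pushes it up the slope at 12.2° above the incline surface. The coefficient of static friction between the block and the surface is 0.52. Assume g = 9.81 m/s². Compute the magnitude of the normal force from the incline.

N ≈ 413 N

Axes along / perpendicular to the incline. W sin 39° = 372.9 N down-slope; W cos 39° = 460.5 N into the surface.
Perpendicular: N = W cos 39° − P sin 12.2° = 460.5 − 47.13 = 413.4 N.
Along incline: P cos 12.2° + f = W sin 39° (friction acts up-slope) → f = 372.9 − 218 = 154.9 N.
|f| = 154.9 N ≤ μN = 214.9 N, so the block is indeed static.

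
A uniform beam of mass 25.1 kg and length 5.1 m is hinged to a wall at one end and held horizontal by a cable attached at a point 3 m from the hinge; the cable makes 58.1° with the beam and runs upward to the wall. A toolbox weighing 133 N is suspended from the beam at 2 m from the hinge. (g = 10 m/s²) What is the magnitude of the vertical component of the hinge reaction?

Take torques about the hinge: T sin 58.1° · 3 = 25.1×10×2.55 + 133×2 = 906.05 N·m.
So T = 906.05 / (0.8490 × 3) = 355.74 N.
ΣF_y = 0: H_y = (25.1×10 + 133) − T sin 58.1° = 384 − 302.02 = 81.983 N.

|H_y| ≈ 82 N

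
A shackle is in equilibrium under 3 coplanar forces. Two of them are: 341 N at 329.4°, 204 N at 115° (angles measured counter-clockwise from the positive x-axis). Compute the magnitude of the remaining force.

Sum the known components: ΣF_x = 207.3 N, ΣF_y = 11.3 N.
For equilibrium the remaining force must supply (−ΣF_x, −ΣF_y) = (-207.3, -11.3) N.
Magnitude = √((-207.3)² + (-11.3)²) = 207.6 N; direction = atan2(-11.3, -207.3) = 183.1°.

F ≈ 208 N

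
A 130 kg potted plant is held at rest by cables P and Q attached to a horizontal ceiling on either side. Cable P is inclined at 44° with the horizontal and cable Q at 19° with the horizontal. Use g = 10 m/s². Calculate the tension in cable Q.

Weight W = 130 × 10 = 1300 N acts straight down.
Horizontal: T_P cos 44° = T_Q cos 19°  →  T_P = 1.314 T_Q.
Vertical: T_P sin 44° + T_Q sin 19° = 1300.
Substituting the horizontal relation into the vertical equation gives 1.239 T_Q = 1300, so T_Q = 1050 N.

T_Q ≈ 1050 N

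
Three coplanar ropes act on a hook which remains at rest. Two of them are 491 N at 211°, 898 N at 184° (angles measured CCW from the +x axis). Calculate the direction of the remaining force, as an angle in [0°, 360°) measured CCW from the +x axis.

Sum the known components: ΣF_x = -1317 N, ΣF_y = -315.5 N.
For equilibrium the remaining force must supply (−ΣF_x, −ΣF_y) = (1317, 315.5) N.
Magnitude = √((1317)² + (315.5)²) = 1354 N; direction = atan2(315.5, 1317) = 13.5°.

θ ≈ 13.5°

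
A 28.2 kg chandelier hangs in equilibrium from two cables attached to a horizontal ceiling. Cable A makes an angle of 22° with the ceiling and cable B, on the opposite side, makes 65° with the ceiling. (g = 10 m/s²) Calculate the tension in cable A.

T_A ≈ 119 N

Weight W = 28.2 × 10 = 282 N acts straight down.
Horizontal: T_A cos 22° = T_B cos 65°  →  T_B = 2.194 T_A.
Vertical: T_A sin 22° + T_B sin 65° = 282.
Substituting the horizontal relation into the vertical equation gives 2.363 T_A = 282, so T_A = 119.3 N.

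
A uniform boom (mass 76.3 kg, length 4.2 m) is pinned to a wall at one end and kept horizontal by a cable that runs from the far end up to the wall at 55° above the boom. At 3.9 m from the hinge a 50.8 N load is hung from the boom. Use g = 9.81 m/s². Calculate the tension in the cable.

T ≈ 514 N

Take torques about the hinge: T sin 55° · 4.2 = 76.3×9.81×2.1 + 50.8×3.9 = 1770 N·m.
So T = 1770 / (0.8192 × 4.2) = 514.46 N.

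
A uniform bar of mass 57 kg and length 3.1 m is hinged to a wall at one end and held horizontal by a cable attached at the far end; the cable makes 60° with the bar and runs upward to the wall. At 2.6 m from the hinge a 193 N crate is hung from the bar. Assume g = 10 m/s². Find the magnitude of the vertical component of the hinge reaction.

Take torques about the hinge: T sin 60° · 3.1 = 57×10×1.55 + 193×2.6 = 1385.3 N·m.
So T = 1385.3 / (0.8660 × 3.1) = 516 N.
ΣF_y = 0: H_y = (57×10 + 193) − T sin 60° = 763 − 446.87 = 316.13 N.

|H_y| ≈ 316 N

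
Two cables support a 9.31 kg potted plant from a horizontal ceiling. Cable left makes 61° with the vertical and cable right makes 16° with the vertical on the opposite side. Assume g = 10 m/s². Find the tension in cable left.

Angles from the horizontal: cable left is 90° − 61° = 29°, cable right is 90° − 16° = 74°.
Weight W = 9.31 × 10 = 93.1 N acts straight down.
Horizontal: T_left cos 29° = T_right cos 74°  →  T_right = 3.173 T_left.
Vertical: T_left sin 29° + T_right sin 74° = 93.1.
Substituting the horizontal relation into the vertical equation gives 3.535 T_left = 93.1, so T_left = 26.34 N.

T_left ≈ 26.3 N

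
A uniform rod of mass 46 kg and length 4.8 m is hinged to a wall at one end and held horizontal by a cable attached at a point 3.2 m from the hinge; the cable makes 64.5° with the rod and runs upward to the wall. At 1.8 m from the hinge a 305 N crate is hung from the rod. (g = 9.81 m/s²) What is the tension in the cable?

Take torques about the hinge: T sin 64.5° · 3.2 = 46×9.81×2.4 + 305×1.8 = 1632 N·m.
So T = 1632 / (0.9026 × 3.2) = 565.05 N.

T ≈ 565 N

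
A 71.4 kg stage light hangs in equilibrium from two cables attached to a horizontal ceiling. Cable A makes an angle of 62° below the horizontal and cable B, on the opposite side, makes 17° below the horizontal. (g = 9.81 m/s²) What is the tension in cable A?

Weight W = 71.4 × 9.81 = 700.4 N acts straight down.
Horizontal: T_A cos 62° = T_B cos 17°  →  T_B = 0.4909 T_A.
Vertical: T_A sin 62° + T_B sin 17° = 700.4.
Substituting the horizontal relation into the vertical equation gives 1.026 T_A = 700.4, so T_A = 682.4 N.

T_A ≈ 682 N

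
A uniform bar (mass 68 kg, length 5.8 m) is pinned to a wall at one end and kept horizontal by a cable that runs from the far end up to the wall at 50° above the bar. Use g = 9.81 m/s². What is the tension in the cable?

Take torques about the hinge: T sin 50° · 5.8 = 68×9.81×2.9 = 1934.5 N·m.
So T = 1934.5 / (0.7660 × 5.8) = 435.41 N.

T ≈ 435 N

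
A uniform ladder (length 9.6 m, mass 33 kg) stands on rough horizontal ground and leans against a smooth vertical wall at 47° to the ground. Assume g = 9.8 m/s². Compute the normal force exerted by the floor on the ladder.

N_floor ≈ 323 N

ΣF_y = 0: N_floor = 33×9.8 = 323.4 N.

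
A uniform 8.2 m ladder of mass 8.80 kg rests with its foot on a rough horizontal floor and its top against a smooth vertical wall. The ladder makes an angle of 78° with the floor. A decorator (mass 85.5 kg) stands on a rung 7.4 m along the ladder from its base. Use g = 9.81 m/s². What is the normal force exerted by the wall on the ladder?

N_wall ≈ 170 N

Torques about the foot: N_wall · 8.2 sin 78° = 8.80×9.81×4.1 cos 78° + 85.5×9.81×7.4 cos 78° → N_wall = 170.06 N.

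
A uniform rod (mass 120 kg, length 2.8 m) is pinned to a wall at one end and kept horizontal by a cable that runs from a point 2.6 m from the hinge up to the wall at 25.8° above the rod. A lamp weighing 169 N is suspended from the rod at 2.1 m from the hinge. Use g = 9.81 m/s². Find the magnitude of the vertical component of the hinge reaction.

Take torques about the hinge: T sin 25.8° · 2.6 = 120×9.81×1.4 + 169×2.1 = 2003 N·m.
So T = 2003 / (0.4352 × 2.6) = 1770 N.
ΣF_y = 0: H_y = (120×9.81 + 169) − T sin 25.8° = 1346.2 − 770.38 = 575.82 N.

|H_y| ≈ 576 N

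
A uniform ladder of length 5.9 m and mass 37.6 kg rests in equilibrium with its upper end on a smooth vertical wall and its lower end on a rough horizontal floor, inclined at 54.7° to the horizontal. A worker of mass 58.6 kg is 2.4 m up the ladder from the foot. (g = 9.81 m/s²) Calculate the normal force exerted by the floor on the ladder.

ΣF_y = 0: N_floor = 37.6×9.81 + 58.6×9.81 = 943.72 N.

N_floor ≈ 944 N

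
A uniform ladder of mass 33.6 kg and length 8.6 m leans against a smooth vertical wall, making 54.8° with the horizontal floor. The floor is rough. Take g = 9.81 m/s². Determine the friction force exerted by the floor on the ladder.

f ≈ 116 N

Torques about the foot: N_wall · 8.6 sin 54.8° = 33.6×9.81×4.3 cos 54.8° → N_wall = 116.26 N.
ΣF_x = 0: f_floor = N_wall = 116.26 N.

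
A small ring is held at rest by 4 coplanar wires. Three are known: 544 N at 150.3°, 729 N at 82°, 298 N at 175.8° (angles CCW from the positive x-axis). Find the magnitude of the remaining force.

Sum the known components: ΣF_x = -668.3 N, ΣF_y = 1013 N.
For equilibrium the remaining force must supply (−ΣF_x, −ΣF_y) = (668.3, -1013) N.
Magnitude = √((668.3)² + (-1013)²) = 1214 N; direction = atan2(-1013, 668.3) = 303.4°.

F ≈ 1210 N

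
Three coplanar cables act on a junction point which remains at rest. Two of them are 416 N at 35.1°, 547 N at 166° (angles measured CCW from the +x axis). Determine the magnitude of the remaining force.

F ≈ 417 N

Sum the known components: ΣF_x = -190.4 N, ΣF_y = 371.5 N.
For equilibrium the remaining force must supply (−ΣF_x, −ΣF_y) = (190.4, -371.5) N.
Magnitude = √((190.4)² + (-371.5)²) = 417.5 N; direction = atan2(-371.5, 190.4) = 297.1°.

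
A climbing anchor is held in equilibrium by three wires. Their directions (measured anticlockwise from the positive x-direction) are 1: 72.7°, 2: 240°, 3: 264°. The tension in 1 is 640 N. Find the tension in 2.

Resolve: ΣF_x = 640 cos 72.7° + T_2 cos 240° + T_3 cos 264° = 0.
        ΣF_y = 640 sin 72.7° + T_2 sin 240° + T_3 sin 264° = 0.
The known terms sum to (190.3, 611) N, so -0.5000 T_2 − 0.1045 T_3 = -190.3 and -0.8660 T_2 − 0.9945 T_3 = -611.
Solving simultaneously: T_2 = 308.3 N, T_3 = 345.9 N.

T_2 ≈ 308 N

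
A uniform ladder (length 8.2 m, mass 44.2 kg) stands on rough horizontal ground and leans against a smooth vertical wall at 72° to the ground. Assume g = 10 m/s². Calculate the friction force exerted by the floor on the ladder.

Torques about the foot: N_wall · 8.2 sin 72° = 44.2×10×4.1 cos 72° → N_wall = 71.807 N.
ΣF_x = 0: f_floor = N_wall = 71.807 N.

f ≈ 71.8 N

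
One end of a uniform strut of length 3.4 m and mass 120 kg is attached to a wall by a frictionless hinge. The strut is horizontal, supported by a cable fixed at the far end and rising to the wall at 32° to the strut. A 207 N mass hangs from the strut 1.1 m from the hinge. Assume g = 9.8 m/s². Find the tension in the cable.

Take torques about the hinge: T sin 32° · 3.4 = 120×9.8×1.7 + 207×1.1 = 2226.9 N·m.
So T = 2226.9 / (0.5299 × 3.4) = 1236 N.

T ≈ 1240 N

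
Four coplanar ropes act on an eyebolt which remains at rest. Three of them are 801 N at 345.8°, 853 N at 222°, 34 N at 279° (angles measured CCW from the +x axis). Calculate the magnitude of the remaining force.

F ≈ 814 N

Sum the known components: ΣF_x = 147.9 N, ΣF_y = -800.8 N.
For equilibrium the remaining force must supply (−ΣF_x, −ΣF_y) = (-147.9, 800.8) N.
Magnitude = √((-147.9)² + (800.8)²) = 814.4 N; direction = atan2(800.8, -147.9) = 100.5°.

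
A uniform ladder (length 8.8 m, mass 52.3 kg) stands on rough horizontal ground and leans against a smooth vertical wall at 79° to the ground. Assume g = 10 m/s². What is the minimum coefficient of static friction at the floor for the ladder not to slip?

ΣF_y = 0: N_floor = 52.3×10 = 523 N.
Torques about the foot: N_wall · 8.8 sin 79° = 52.3×10×4.4 cos 79° → N_wall = 50.83 N.
ΣF_x = 0: f_floor = N_wall = 50.83 N.
μ_min = f_floor / N_floor = 50.83 / 523 = 0.09719.

μ_min ≈ 0.0972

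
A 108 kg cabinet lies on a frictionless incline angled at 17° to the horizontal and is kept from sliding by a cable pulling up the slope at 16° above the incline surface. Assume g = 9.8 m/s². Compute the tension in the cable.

Take axes along and perpendicular to the incline. Weight components: W sin 17° = 309.4 N down-slope, W cos 17° = 1012 N into the surface.
Along incline: T cos 16° = W sin 17° → T = 321.9 N.
Perpendicular: N = W cos 17° − T sin 16° = 923.4 N.

T ≈ 322 N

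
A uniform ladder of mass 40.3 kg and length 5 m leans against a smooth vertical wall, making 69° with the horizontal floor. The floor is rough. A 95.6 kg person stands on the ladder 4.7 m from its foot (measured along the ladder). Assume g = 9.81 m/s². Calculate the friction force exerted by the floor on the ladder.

Torques about the foot: N_wall · 5 sin 69° = 40.3×9.81×2.5 cos 69° + 95.6×9.81×4.7 cos 69° → N_wall = 414.28 N.
ΣF_x = 0: f_floor = N_wall = 414.28 N.

f ≈ 414 N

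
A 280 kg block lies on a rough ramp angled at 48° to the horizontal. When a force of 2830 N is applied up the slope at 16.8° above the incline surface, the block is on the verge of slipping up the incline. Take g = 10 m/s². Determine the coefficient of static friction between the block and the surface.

On the verge of sliding up the incline, friction is at its maximum μN and acts down the slope.
Perpendicular to incline: N = W cos 48° − P sin 16.8° = 1874 − 818 = 1056 N.
Along incline: P cos 16.8° − μN = W sin 48° → μ = −(W sin 48° − P cos 16.8°) / N = 0.5953.

μ ≈ 0.595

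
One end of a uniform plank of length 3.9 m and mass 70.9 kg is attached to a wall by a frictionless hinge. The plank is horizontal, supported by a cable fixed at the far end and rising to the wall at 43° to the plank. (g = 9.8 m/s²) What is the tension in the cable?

Take torques about the hinge: T sin 43° · 3.9 = 70.9×9.8×1.95 = 1354.9 N·m.
So T = 1354.9 / (0.6820 × 3.9) = 509.4 N.

T ≈ 509 N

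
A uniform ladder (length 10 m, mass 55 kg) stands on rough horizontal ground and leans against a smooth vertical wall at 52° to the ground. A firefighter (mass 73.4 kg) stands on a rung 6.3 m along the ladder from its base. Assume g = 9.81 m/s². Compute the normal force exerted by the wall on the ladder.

N_wall ≈ 565 N

Torques about the foot: N_wall · 10 sin 52° = 55×9.81×5 cos 52° + 73.4×9.81×6.3 cos 52° → N_wall = 565.19 N.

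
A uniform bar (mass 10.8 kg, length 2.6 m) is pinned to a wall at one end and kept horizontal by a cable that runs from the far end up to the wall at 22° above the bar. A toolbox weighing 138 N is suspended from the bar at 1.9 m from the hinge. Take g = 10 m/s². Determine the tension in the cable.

T ≈ 413 N

Take torques about the hinge: T sin 22° · 2.6 = 10.8×10×1.3 + 138×1.9 = 402.6 N·m.
So T = 402.6 / (0.3746 × 2.6) = 413.36 N.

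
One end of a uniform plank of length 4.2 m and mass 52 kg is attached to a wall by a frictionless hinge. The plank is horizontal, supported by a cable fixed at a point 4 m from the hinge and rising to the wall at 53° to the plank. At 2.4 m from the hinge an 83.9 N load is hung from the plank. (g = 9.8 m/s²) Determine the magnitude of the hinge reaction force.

|H| ≈ 365 N

Take torques about the hinge: T sin 53° · 4 = 52×9.8×2.1 + 83.9×2.4 = 1271.5 N·m.
So T = 1271.5 / (0.7986 × 4) = 398.03 N.
ΣF_x = 0: H_x = T cos 53° = 239.54 N.
ΣF_y = 0: H_y = (52×9.8 + 83.9) − T sin 53° = 593.5 − 317.88 = 275.62 N.
|H| = √(H_x² + H_y²) = √((239.54)² + (275.62)²) = 365.17 N.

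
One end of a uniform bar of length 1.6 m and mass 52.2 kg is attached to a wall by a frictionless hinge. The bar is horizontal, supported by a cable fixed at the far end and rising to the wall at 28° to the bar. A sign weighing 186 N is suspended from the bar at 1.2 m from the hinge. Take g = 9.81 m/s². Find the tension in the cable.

Take torques about the hinge: T sin 28° · 1.6 = 52.2×9.81×0.8 + 186×1.2 = 632.87 N·m.
So T = 632.87 / (0.4695 × 1.6) = 842.52 N.

T ≈ 843 N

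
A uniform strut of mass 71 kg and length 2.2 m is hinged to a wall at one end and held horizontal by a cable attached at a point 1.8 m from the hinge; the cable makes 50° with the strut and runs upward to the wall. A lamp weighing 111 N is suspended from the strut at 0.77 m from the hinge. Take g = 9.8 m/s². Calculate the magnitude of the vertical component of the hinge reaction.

Take torques about the hinge: T sin 50° · 1.8 = 71×9.8×1.1 + 111×0.77 = 850.85 N·m.
So T = 850.85 / (0.7660 × 1.8) = 617.06 N.
ΣF_y = 0: H_y = (71×9.8 + 111) − T sin 50° = 806.8 − 472.69 = 334.11 N.

|H_y| ≈ 334 N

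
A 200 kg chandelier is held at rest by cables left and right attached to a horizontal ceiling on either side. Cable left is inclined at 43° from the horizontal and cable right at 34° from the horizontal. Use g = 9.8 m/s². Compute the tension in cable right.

T_right ≈ 1470 N

Weight W = 200 × 9.8 = 1960 N acts straight down.
Horizontal: T_left cos 43° = T_right cos 34°  →  T_left = 1.134 T_right.
Vertical: T_left sin 43° + T_right sin 34° = 1960.
Substituting the horizontal relation into the vertical equation gives 1.332 T_right = 1960, so T_right = 1471 N.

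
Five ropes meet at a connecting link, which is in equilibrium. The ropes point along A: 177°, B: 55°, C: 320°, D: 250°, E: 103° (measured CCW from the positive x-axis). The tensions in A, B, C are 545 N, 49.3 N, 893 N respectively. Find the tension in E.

T_E ≈ 607 N

Resolve: ΣF_x = 545 cos 177° + 49.3 cos 55° + 893 cos 320° + T_D cos 250° + T_E cos 103° = 0.
        ΣF_y = 545 sin 177° + 49.3 sin 55° + 893 sin 320° + T_D sin 250° + T_E sin 103° = 0.
The known terms sum to (168.1, -505.1) N, so -0.3420 T_D − 0.2250 T_E = -168.1 and -0.9397 T_D + 0.9744 T_E = 505.1.
Solving simultaneously: T_D = 92.12 N, T_E = 607.2 N.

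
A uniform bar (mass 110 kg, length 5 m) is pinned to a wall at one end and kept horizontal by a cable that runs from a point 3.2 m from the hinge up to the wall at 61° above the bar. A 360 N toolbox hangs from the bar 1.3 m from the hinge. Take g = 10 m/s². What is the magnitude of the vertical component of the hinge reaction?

|H_y| ≈ 454 N

Take torques about the hinge: T sin 61° · 3.2 = 110×10×2.5 + 360×1.3 = 3218 N·m.
So T = 3218 / (0.8746 × 3.2) = 1149.8 N.
ΣF_y = 0: H_y = (110×10 + 360) − T sin 61° = 1460 − 1005.6 = 454.38 N.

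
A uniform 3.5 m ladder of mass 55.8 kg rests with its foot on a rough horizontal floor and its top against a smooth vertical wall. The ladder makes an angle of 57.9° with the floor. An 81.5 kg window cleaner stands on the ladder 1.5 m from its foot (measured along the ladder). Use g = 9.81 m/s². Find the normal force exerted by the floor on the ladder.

N_floor ≈ 1350 N

ΣF_y = 0: N_floor = 55.8×9.81 + 81.5×9.81 = 1346.9 N.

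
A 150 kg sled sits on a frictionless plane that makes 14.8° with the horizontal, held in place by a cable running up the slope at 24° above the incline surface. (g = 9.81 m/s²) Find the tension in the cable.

T ≈ 411 N

Take axes along and perpendicular to the incline. Weight components: W sin 14.8° = 375.9 N down-slope, W cos 14.8° = 1423 N into the surface.
Along incline: T cos 24° = W sin 14.8° → T = 411.5 N.
Perpendicular: N = W cos 14.8° − T sin 24° = 1255 N.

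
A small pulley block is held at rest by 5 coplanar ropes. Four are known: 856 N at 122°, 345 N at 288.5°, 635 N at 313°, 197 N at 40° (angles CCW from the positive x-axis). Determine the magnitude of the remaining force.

Sum the known components: ΣF_x = 239.8 N, ΣF_y = 60.98 N.
For equilibrium the remaining force must supply (−ΣF_x, −ΣF_y) = (-239.8, -60.98) N.
Magnitude = √((-239.8)² + (-60.98)²) = 247.5 N; direction = atan2(-60.98, -239.8) = 194.3°.

F ≈ 247 N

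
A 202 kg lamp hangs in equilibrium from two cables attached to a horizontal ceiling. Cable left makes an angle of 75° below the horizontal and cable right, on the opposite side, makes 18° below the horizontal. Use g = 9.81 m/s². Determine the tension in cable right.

Weight W = 202 × 9.81 = 1982 N acts straight down.
Horizontal: T_left cos 75° = T_right cos 18°  →  T_left = 3.675 T_right.
Vertical: T_left sin 75° + T_right sin 18° = 1982.
Substituting the horizontal relation into the vertical equation gives 3.858 T_right = 1982, so T_right = 513.6 N.

T_right ≈ 514 N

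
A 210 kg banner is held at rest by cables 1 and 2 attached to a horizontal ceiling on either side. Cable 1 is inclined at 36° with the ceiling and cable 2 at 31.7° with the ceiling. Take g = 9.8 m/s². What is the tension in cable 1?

T_1 ≈ 1890 N

Weight W = 210 × 9.8 = 2058 N acts straight down.
Horizontal: T_1 cos 36° = T_2 cos 31.7°  →  T_2 = 0.9509 T_1.
Vertical: T_1 sin 36° + T_2 sin 31.7° = 2058.
Substituting the horizontal relation into the vertical equation gives 1.087 T_1 = 2058, so T_1 = 1893 N.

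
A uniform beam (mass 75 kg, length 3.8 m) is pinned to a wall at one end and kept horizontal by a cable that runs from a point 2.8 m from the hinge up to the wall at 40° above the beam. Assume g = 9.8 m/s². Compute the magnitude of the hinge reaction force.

|H| ≈ 640 N

Take torques about the hinge: T sin 40° · 2.8 = 75×9.8×1.9 = 1396.5 N·m.
So T = 1396.5 / (0.6428 × 2.8) = 775.92 N.
ΣF_x = 0: H_x = T cos 40° = 594.39 N.
ΣF_y = 0: H_y = (75×9.8) − T sin 40° = 735 − 498.75 = 236.25 N.
|H| = √(H_x² + H_y²) = √((594.39)² + (236.25)²) = 639.62 N.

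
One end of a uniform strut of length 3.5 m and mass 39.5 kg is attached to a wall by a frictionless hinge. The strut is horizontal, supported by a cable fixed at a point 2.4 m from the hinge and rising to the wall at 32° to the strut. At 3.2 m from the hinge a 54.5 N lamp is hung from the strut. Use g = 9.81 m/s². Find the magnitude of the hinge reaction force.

|H| ≈ 575 N

Take torques about the hinge: T sin 32° · 2.4 = 39.5×9.81×1.75 + 54.5×3.2 = 852.52 N·m.
So T = 852.52 / (0.5299 × 2.4) = 670.32 N.
ΣF_x = 0: H_x = T cos 32° = 568.46 N.
ΣF_y = 0: H_y = (39.5×9.81 + 54.5) − T sin 32° = 442 − 355.22 = 86.78 N.
|H| = √(H_x² + H_y²) = √((568.46)² + (86.78)²) = 575.05 N.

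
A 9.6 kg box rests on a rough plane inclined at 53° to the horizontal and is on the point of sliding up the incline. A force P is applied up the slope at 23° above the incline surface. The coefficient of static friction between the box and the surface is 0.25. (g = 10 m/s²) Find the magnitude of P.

On the verge of sliding up the incline, friction equals μN and acts down the slope.
Perpendicular: N + P sin 23° = W cos 53° = 57.77 N.
Along incline: P cos 23° = W sin 53° + μN  with W sin 53° = 76.67 N.
Solving the pair for P and N: P = 89.49 N, N = 22.81 N (and f = μN = 5.702 N).

P ≈ 89.5 N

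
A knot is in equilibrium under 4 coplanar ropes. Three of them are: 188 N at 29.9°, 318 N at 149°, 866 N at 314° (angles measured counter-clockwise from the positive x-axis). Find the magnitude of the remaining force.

F ≈ 613 N

Sum the known components: ΣF_x = 492 N, ΣF_y = -365.5 N.
For equilibrium the remaining force must supply (−ΣF_x, −ΣF_y) = (-492, 365.5) N.
Magnitude = √((-492)² + (365.5)²) = 612.9 N; direction = atan2(365.5, -492) = 143.4°.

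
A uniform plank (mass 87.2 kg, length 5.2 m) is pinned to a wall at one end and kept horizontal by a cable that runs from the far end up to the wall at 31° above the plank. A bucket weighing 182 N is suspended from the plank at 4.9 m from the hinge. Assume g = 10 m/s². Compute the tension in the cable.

Take torques about the hinge: T sin 31° · 5.2 = 87.2×10×2.6 + 182×4.9 = 3159 N·m.
So T = 3159 / (0.5150 × 5.2) = 1179.5 N.

T ≈ 1180 N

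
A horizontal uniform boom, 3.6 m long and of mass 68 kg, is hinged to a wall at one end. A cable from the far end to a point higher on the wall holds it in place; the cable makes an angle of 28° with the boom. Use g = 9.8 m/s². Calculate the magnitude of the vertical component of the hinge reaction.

Take torques about the hinge: T sin 28° · 3.6 = 68×9.8×1.8 = 1199.5 N·m.
So T = 1199.5 / (0.4695 × 3.6) = 709.73 N.
ΣF_y = 0: H_y = (68×9.8) − T sin 28° = 666.4 − 333.2 = 333.2 N.

|H_y| ≈ 333 N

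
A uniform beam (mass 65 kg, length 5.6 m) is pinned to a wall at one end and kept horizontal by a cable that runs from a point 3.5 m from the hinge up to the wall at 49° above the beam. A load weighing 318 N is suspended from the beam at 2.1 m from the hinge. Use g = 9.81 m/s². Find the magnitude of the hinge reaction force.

Take torques about the hinge: T sin 49° · 3.5 = 65×9.81×2.8 + 318×2.1 = 2453.2 N·m.
So T = 2453.2 / (0.7547 × 3.5) = 928.73 N.
ΣF_x = 0: H_x = T cos 49° = 609.3 N.
ΣF_y = 0: H_y = (65×9.81 + 318) − T sin 49° = 955.65 − 700.92 = 254.73 N.
|H| = √(H_x² + H_y²) = √((609.3)² + (254.73)²) = 660.4 N.

|H| ≈ 660 N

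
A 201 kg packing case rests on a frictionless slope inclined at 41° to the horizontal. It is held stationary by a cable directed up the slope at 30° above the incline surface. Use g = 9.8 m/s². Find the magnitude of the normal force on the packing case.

Take axes along and perpendicular to the incline. Weight components: W sin 41° = 1292 N down-slope, W cos 41° = 1487 N into the surface.
Along incline: T cos 30° = W sin 41° → T = 1492 N.
Perpendicular: N = W cos 41° − T sin 30° = 740.5 N.

N ≈ 741 N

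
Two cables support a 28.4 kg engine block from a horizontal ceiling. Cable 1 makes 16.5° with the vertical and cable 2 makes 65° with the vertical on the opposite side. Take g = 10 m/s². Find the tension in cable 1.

Angles from the horizontal: cable 1 is 90° − 16.5° = 73.5°, cable 2 is 90° − 65° = 25°.
Weight W = 28.4 × 10 = 284 N acts straight down.
Horizontal: T_1 cos 73.5° = T_2 cos 25°  →  T_2 = 0.3134 T_1.
Vertical: T_1 sin 73.5° + T_2 sin 25° = 284.
Substituting the horizontal relation into the vertical equation gives 1.091 T_1 = 284, so T_1 = 260.3 N.

T_1 ≈ 260 N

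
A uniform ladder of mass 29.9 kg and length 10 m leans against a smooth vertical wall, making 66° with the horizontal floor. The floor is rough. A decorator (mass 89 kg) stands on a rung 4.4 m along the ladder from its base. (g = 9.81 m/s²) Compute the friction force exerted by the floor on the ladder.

Torques about the foot: N_wall · 10 sin 66° = 29.9×9.81×5 cos 66° + 89×9.81×4.4 cos 66° → N_wall = 236.34 N.
ΣF_x = 0: f_floor = N_wall = 236.34 N.

f ≈ 236 N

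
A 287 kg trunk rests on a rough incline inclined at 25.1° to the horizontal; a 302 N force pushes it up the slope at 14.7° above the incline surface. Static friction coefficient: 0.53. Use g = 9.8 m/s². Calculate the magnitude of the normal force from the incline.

Axes along / perpendicular to the incline. W sin 25.1° = 1193 N down-slope; W cos 25.1° = 2547 N into the surface.
Perpendicular: N = W cos 25.1° − P sin 14.7° = 2547 − 76.63 = 2470 N.
Along incline: P cos 14.7° + f = W sin 25.1° (friction acts up-slope) → f = 1193 − 292.1 = 901 N.
|f| = 901 N ≤ μN = 1309 N, so the trunk is indeed static.

N ≈ 2470 N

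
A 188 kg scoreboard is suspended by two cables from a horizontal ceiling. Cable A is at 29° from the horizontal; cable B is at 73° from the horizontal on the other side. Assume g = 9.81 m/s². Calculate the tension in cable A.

T_A ≈ 551 N

Weight W = 188 × 9.81 = 1844 N acts straight down.
Horizontal: T_A cos 29° = T_B cos 73°  →  T_B = 2.991 T_A.
Vertical: T_A sin 29° + T_B sin 73° = 1844.
Substituting the horizontal relation into the vertical equation gives 3.346 T_A = 1844, so T_A = 551.3 N.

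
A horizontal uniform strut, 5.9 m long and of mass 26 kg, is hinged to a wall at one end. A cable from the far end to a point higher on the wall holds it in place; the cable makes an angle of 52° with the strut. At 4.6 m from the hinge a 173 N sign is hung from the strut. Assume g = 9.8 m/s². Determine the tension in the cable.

Take torques about the hinge: T sin 52° · 5.9 = 26×9.8×2.95 + 173×4.6 = 1547.5 N·m.
So T = 1547.5 / (0.7880 × 5.9) = 332.84 N.

T ≈ 333 N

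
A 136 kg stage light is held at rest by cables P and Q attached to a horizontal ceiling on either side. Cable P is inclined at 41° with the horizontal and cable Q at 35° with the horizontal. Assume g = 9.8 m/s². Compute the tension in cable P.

T_P ≈ 1130 N

Weight W = 136 × 9.8 = 1333 N acts straight down.
Horizontal: T_P cos 41° = T_Q cos 35°  →  T_Q = 0.9213 T_P.
Vertical: T_P sin 41° + T_Q sin 35° = 1333.
Substituting the horizontal relation into the vertical equation gives 1.185 T_P = 1333, so T_P = 1125 N.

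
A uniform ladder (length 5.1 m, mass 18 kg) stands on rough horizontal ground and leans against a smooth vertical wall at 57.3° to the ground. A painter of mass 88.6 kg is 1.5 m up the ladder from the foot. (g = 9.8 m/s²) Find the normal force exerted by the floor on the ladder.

ΣF_y = 0: N_floor = 18×9.8 + 88.6×9.8 = 1044.7 N.

N_floor ≈ 1040 N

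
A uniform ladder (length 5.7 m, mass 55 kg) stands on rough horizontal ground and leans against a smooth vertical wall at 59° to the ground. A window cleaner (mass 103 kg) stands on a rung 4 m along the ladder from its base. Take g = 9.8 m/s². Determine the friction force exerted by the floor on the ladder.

f ≈ 588 N

Torques about the foot: N_wall · 5.7 sin 59° = 55×9.8×2.85 cos 59° + 103×9.8×4 cos 59° → N_wall = 587.55 N.
ΣF_x = 0: f_floor = N_wall = 587.55 N.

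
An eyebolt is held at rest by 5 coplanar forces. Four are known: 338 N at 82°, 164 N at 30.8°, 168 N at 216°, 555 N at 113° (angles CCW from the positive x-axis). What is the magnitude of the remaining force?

F ≈ 847 N

Sum the known components: ΣF_x = -164.9 N, ΣF_y = 830.8 N.
For equilibrium the remaining force must supply (−ΣF_x, −ΣF_y) = (164.9, -830.8) N.
Magnitude = √((164.9)² + (-830.8)²) = 847 N; direction = atan2(-830.8, 164.9) = 281.2°.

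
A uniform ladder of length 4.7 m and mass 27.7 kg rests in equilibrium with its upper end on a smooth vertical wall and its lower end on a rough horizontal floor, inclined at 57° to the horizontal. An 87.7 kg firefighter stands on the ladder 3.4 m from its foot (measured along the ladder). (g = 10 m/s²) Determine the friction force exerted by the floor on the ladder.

Torques about the foot: N_wall · 4.7 sin 57° = 27.7×10×2.35 cos 57° + 87.7×10×3.4 cos 57° → N_wall = 501.94 N.
ΣF_x = 0: f_floor = N_wall = 501.94 N.

f ≈ 502 N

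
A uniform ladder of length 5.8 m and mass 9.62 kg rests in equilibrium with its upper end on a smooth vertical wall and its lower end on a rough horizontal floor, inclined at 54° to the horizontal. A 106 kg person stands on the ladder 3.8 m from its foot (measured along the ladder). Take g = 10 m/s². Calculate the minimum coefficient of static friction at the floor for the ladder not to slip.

ΣF_y = 0: N_floor = 9.62×10 + 106×10 = 1156.2 N.
Torques about the foot: N_wall · 5.8 sin 54° = 9.62×10×2.9 cos 54° + 106×10×3.8 cos 54° → N_wall = 539.52 N.
ΣF_x = 0: f_floor = N_wall = 539.52 N.
μ_min = f_floor / N_floor = 539.52 / 1156.2 = 0.4666.

μ_min ≈ 0.467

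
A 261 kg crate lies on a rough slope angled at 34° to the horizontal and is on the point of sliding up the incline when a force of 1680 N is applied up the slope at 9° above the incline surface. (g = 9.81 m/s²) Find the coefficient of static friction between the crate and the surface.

On the verge of sliding up the incline, friction is at its maximum μN and acts down the slope.
Perpendicular to incline: N = W cos 34° − P sin 9° = 2123 − 262.8 = 1860 N.
Along incline: P cos 9° − μN = W sin 34° → μ = −(W sin 34° − P cos 9°) / N = 0.1223.

μ ≈ 0.122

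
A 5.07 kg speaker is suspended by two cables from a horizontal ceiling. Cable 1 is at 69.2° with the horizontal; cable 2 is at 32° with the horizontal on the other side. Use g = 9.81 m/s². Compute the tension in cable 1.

T_1 ≈ 43 N

Weight W = 5.07 × 9.81 = 49.74 N acts straight down.
Horizontal: T_1 cos 69.2° = T_2 cos 32°  →  T_2 = 0.4187 T_1.
Vertical: T_1 sin 69.2° + T_2 sin 32° = 49.74.
Substituting the horizontal relation into the vertical equation gives 1.157 T_1 = 49.74, so T_1 = 43 N.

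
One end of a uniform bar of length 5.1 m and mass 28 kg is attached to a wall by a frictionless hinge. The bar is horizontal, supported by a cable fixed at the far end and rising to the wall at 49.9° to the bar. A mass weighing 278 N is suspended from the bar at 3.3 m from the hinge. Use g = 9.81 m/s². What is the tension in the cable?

Take torques about the hinge: T sin 49.9° · 5.1 = 28×9.81×2.55 + 278×3.3 = 1617.8 N·m.
So T = 1617.8 / (0.7649 × 5.1) = 414.71 N.

T ≈ 415 N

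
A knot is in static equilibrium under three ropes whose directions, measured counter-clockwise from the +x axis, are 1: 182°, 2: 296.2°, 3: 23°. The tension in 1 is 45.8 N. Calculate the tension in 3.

Resolve: ΣF_x = 45.8 cos 182° + T_2 cos 296.2° + T_3 cos 23° = 0.
        ΣF_y = 45.8 sin 182° + T_2 sin 296.2° + T_3 sin 23° = 0.
The known terms sum to (-45.77, -1.598) N, so 0.4415 T_2 + 0.9205 T_3 = 45.77 and -0.8973 T_2 + 0.3907 T_3 = 1.598.
Solving simultaneously: T_2 = 16.44 N, T_3 = 41.84 N.

T_3 ≈ 41.8 N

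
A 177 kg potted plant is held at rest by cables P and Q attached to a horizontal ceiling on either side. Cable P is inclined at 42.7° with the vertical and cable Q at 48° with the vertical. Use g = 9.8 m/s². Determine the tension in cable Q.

Angles from the horizontal: cable P is 90° − 42.7° = 47.3°, cable Q is 90° − 48° = 42°.
Weight W = 177 × 9.8 = 1735 N acts straight down.
Horizontal: T_P cos 47.3° = T_Q cos 42°  →  T_P = 1.096 T_Q.
Vertical: T_P sin 47.3° + T_Q sin 42° = 1735.
Substituting the horizontal relation into the vertical equation gives 1.474 T_Q = 1735, so T_Q = 1176 N.

T_Q ≈ 1180 N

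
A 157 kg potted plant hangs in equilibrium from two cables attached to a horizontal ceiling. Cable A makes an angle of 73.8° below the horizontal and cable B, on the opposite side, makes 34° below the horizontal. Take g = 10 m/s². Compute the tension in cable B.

Weight W = 157 × 10 = 1570 N acts straight down.
Horizontal: T_A cos 73.8° = T_B cos 34°  →  T_A = 2.972 T_B.
Vertical: T_A sin 73.8° + T_B sin 34° = 1570.
Substituting the horizontal relation into the vertical equation gives 3.413 T_B = 1570, so T_B = 460 N.

T_B ≈ 460 N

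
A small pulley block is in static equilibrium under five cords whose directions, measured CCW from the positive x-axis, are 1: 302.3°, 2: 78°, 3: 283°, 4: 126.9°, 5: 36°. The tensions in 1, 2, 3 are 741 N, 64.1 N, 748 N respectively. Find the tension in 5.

Resolve: ΣF_x = 741 cos 302.3° + 64.1 cos 78° + 748 cos 283° + T_4 cos 126.9° + T_5 cos 36° = 0.
        ΣF_y = 741 sin 302.3° + 64.1 sin 78° + 748 sin 283° + T_4 sin 126.9° + T_5 sin 36° = 0.
The known terms sum to (577.5, -1292) N, so -0.6004 T_4 + 0.8090 T_5 = -577.5 and 0.7997 T_4 + 0.5878 T_5 = 1292.
Solving simultaneously: T_4 = 1385 N, T_5 = 314.2 N.

T_5 ≈ 314 N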